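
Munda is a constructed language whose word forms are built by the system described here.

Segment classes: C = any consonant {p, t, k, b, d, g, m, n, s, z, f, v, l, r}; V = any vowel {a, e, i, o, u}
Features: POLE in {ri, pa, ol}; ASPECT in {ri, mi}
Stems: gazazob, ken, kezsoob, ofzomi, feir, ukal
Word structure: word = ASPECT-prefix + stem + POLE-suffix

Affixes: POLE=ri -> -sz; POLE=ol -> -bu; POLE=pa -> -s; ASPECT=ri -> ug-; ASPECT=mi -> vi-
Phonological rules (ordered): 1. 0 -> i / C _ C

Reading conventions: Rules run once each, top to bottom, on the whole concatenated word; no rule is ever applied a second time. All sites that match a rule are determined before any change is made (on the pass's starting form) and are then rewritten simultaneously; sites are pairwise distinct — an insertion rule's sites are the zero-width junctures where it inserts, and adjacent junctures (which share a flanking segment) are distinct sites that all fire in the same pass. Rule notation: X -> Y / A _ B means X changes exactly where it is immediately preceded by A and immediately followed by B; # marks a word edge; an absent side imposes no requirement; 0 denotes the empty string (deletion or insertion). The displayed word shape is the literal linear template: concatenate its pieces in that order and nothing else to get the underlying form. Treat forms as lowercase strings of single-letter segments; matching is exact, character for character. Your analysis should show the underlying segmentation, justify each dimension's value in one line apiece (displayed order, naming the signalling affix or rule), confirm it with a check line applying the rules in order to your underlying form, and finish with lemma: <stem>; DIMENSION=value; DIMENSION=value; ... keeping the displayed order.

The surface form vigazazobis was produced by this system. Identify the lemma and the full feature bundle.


underlying: vi-gazazob-s
POLE=pa - signalled by the affix -s
ASPECT=mi - signalled by the affix vi-
check: vigazazobs -> vigazazobis
lemma: gazazob; POLE=pa; ASPECT=mi


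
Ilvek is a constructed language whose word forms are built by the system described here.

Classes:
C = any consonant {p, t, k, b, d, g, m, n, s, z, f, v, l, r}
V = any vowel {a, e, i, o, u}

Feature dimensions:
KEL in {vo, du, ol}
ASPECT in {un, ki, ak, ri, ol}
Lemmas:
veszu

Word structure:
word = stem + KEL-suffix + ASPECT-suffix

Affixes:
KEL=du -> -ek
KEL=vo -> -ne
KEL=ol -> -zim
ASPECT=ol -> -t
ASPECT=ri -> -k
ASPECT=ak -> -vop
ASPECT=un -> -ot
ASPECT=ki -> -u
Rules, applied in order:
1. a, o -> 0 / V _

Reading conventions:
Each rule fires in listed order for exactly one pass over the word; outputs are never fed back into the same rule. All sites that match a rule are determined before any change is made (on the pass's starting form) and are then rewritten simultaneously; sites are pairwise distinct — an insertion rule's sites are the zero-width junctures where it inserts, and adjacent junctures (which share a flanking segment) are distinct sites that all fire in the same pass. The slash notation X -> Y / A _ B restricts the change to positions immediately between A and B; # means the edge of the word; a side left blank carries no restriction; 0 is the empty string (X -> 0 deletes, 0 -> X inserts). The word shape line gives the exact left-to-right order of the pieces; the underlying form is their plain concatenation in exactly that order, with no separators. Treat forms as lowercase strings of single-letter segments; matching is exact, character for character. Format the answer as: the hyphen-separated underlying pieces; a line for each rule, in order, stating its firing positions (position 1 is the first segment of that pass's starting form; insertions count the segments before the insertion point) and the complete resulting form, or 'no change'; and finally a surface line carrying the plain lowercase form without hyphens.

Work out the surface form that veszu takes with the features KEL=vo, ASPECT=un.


underlying: veszu-ne-ot
1. a, o -> 0 / V _: fires at position(s) 8: veszunet
surface: veszunet


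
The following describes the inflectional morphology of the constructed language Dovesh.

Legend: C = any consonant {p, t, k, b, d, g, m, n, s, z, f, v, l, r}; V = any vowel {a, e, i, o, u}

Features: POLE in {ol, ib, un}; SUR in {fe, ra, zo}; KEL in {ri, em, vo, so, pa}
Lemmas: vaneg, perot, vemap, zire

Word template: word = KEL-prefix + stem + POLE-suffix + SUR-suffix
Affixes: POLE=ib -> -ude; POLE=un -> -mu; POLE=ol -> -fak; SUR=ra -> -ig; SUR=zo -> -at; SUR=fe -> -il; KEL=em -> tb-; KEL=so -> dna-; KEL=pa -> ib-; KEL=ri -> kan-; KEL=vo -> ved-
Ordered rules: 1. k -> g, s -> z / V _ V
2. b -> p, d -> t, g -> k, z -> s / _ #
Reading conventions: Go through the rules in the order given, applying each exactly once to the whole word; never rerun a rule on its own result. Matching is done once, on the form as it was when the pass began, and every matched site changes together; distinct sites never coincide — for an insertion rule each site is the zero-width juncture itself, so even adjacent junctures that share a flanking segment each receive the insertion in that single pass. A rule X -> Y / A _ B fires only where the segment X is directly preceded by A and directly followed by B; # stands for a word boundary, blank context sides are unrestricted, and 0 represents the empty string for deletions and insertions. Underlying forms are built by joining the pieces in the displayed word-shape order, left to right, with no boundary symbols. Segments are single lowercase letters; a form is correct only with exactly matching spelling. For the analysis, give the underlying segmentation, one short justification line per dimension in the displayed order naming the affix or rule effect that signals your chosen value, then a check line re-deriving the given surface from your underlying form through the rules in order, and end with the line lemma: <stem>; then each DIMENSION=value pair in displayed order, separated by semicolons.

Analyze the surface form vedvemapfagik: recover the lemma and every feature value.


underlying: ved-vemap-fak-ig
POLE=ol - signalled by the affix -fak
SUR=ra - signalled by the affix -ig
KEL=vo - signalled by the affix ved-
check: vedvemapfakig -> vedvemapfagig -> vedvemapfagik
lemma: vemap; POLE=ol; SUR=ra; KEL=vo


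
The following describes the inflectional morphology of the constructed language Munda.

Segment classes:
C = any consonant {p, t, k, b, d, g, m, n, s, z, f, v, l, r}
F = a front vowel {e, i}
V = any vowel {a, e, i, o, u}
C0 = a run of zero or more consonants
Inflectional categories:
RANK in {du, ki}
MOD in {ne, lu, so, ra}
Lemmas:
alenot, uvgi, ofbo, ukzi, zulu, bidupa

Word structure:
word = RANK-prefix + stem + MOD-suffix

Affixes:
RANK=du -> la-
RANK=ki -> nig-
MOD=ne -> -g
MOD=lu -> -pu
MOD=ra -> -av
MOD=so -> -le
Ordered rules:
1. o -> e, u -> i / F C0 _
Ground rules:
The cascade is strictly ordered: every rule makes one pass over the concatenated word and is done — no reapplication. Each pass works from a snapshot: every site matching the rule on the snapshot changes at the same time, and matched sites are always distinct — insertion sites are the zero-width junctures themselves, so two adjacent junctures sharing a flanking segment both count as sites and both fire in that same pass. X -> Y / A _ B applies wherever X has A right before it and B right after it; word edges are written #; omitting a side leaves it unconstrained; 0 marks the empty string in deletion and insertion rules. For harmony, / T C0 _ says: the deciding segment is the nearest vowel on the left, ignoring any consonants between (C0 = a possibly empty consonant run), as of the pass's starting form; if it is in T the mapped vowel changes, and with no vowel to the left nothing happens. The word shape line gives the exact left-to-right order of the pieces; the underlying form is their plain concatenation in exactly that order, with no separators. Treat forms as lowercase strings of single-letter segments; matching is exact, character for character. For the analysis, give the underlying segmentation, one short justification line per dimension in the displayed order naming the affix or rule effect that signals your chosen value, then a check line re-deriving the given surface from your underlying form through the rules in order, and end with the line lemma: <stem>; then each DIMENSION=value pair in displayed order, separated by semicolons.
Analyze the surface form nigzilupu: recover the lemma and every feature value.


underlying: nig-zulu-pu
RANK=ki - signalled by the affix nig-
MOD=lu - signalled by the affix -pu
check: nigzulupu -> nigzilupu
lemma: zulu; RANK=ki; MOD=lu


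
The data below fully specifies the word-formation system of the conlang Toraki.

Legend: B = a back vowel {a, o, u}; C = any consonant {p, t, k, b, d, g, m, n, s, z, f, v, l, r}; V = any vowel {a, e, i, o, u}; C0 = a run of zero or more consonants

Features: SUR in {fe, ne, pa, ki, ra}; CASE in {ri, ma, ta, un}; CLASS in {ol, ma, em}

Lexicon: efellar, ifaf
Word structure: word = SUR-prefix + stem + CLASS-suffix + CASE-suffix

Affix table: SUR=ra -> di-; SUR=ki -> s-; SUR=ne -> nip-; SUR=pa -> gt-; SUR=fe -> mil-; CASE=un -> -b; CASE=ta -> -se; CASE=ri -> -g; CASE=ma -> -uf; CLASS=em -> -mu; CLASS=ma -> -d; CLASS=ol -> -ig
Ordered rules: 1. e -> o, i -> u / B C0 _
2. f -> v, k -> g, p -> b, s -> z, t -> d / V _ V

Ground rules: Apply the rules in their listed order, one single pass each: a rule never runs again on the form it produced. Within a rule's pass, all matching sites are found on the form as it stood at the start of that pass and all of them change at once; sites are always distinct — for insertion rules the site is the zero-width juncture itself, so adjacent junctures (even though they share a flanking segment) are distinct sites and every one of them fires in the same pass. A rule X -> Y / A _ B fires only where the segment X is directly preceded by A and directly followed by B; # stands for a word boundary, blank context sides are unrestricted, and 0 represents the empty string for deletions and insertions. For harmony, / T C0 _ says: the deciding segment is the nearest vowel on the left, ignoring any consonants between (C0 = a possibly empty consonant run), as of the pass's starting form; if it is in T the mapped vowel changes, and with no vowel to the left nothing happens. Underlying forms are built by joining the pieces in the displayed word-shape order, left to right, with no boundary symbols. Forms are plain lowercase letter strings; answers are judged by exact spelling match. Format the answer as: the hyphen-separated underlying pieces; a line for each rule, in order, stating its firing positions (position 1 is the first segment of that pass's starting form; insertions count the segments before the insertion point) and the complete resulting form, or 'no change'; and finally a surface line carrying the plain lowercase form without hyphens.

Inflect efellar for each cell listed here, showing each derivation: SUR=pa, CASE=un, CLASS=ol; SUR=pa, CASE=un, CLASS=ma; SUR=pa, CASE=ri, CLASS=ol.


cell SUR=pa, CASE=un, CLASS=ol:
underlying: gt-efellar-ig-b
1. e -> o, i -> u / B C0 _: fires at position(s) 10: gtefellarugb
2. f -> v, k -> g, p -> b, s -> z, t -> d / V _ V: fires at position(s) 4: gtevellarugb
surface: gtevellarugb

cell SUR=pa, CASE=un, CLASS=ma:
underlying: gt-efellar-d-b
1. e -> o, i -> u / B C0 _: no change
2. f -> v, k -> g, p -> b, s -> z, t -> d / V _ V: fires at position(s) 4: gtevellardb
surface: gtevellardb

cell SUR=pa, CASE=ri, CLASS=ol:
underlying: gt-efellar-ig-g
1. e -> o, i -> u / B C0 _: fires at position(s) 10: gtefellarugg
2. f -> v, k -> g, p -> b, s -> z, t -> d / V _ V: fires at position(s) 4: gtevellarugg
surface: gtevellarugg


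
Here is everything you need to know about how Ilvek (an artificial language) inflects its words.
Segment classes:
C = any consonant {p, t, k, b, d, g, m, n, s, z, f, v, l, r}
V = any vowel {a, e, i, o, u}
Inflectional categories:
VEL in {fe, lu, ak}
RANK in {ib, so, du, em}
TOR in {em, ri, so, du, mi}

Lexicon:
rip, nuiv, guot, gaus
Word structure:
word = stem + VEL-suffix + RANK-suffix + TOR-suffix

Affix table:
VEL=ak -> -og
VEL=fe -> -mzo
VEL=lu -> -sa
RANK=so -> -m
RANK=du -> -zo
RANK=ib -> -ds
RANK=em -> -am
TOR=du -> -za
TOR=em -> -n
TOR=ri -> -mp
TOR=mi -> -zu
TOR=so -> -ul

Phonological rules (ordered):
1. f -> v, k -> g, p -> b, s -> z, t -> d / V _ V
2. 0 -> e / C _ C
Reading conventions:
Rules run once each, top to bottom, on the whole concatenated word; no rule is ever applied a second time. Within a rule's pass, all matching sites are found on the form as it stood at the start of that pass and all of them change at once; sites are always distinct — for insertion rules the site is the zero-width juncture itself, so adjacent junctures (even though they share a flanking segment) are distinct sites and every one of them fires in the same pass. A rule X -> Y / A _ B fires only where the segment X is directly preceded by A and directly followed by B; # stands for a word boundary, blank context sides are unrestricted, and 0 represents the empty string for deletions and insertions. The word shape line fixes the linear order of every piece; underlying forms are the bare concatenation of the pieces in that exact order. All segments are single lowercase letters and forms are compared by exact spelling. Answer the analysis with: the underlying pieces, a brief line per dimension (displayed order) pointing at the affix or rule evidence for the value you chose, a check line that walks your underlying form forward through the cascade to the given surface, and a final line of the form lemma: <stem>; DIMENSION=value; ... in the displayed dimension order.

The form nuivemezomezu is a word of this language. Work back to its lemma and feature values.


underlying: nuiv-mzo-m-zu
VEL=fe - signalled by the affix -mzo
RANK=so - signalled by the affix -m
TOR=mi - signalled by the affix -zu
check: nuivmzomzu -> nuivmzomzu -> nuivemezomezu
lemma: nuiv; VEL=fe; RANK=so; TOR=mi


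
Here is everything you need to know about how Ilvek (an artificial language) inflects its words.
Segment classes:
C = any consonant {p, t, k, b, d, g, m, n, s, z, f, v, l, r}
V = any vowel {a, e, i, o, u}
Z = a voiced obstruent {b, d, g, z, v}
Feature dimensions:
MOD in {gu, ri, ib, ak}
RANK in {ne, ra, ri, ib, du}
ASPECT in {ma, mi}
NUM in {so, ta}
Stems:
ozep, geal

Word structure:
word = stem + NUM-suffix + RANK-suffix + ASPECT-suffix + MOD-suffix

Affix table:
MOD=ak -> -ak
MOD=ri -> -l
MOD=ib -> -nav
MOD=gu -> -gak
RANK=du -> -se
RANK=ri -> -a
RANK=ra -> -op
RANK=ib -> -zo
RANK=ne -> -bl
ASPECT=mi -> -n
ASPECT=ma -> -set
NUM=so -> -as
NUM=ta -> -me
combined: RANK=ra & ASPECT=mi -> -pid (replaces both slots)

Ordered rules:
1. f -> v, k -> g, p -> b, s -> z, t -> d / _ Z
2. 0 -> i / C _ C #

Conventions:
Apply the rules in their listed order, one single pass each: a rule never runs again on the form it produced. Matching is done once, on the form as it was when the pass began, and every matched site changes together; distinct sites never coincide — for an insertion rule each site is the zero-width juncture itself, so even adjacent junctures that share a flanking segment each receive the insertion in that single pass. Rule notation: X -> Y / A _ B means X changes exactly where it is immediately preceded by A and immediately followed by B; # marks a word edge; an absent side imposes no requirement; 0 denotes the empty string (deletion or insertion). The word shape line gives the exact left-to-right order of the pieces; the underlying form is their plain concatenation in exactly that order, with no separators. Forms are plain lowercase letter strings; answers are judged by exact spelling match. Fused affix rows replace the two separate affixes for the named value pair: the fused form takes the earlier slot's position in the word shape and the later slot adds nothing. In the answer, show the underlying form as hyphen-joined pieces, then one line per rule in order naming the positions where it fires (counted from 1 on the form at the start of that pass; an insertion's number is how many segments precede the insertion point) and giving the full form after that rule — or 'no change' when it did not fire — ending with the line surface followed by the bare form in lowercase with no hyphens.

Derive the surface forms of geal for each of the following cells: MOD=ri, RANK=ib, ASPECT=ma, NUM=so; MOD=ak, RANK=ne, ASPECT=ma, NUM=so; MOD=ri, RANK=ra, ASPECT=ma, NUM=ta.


cell MOD=ri, RANK=ib, ASPECT=ma, NUM=so:
underlying: geal-as-zo-set-l
1. f -> v, k -> g, p -> b, s -> z, t -> d / _ Z: fires at position(s) 6: gealazzosetl
2. 0 -> i / C _ C #: inserts after position(s) 11: gealazzosetil
surface: gealazzosetil

cell MOD=ak, RANK=ne, ASPECT=ma, NUM=so:
underlying: geal-as-bl-set-ak
1. f -> v, k -> g, p -> b, s -> z, t -> d / _ Z: fires at position(s) 6: gealazblsetak
2. 0 -> i / C _ C #: no change
surface: gealazblsetak

cell MOD=ri, RANK=ra, ASPECT=ma, NUM=ta:
underlying: geal-me-op-set-l
1. f -> v, k -> g, p -> b, s -> z, t -> d / _ Z: no change
2. 0 -> i / C _ C #: inserts after position(s) 11: gealmeopsetil
surface: gealmeopsetil


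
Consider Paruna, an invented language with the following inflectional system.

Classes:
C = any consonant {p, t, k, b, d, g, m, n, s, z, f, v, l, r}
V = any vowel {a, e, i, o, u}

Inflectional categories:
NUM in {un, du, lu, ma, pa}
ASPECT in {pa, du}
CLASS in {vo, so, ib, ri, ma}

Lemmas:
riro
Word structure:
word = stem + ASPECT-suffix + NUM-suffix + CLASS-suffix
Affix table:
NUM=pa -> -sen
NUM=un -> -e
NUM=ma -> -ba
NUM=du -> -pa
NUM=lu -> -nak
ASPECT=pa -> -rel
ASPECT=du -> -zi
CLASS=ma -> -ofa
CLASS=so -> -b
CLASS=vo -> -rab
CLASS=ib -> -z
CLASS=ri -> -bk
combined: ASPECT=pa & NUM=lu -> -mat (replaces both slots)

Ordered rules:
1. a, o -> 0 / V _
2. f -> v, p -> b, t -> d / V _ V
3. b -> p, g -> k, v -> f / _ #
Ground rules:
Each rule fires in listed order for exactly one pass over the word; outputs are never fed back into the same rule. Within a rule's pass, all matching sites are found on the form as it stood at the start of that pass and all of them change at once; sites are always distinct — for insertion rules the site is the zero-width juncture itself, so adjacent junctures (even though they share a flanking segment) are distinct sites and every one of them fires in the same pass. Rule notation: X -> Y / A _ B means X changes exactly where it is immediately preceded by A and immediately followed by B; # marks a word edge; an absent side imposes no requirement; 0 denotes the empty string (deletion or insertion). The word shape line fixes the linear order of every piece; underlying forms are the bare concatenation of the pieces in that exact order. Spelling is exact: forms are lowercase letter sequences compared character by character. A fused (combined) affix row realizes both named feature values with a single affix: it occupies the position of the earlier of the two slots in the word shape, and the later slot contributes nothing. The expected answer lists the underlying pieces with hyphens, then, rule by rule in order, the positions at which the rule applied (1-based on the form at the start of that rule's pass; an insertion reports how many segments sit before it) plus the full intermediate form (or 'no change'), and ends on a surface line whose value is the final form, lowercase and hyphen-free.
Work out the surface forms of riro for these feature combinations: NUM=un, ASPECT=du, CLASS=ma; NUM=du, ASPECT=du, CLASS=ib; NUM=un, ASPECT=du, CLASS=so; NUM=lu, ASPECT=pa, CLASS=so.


cell NUM=un, ASPECT=du, CLASS=ma:
underlying: riro-zi-e-ofa
1. a, o -> 0 / V _: fires at position(s) 8: riroziefa
2. f -> v, p -> b, t -> d / V _ V: fires at position(s) 8: rirozieva
3. b -> p, g -> k, v -> f / _ #: no change
surface: rirozieva

cell NUM=du, ASPECT=du, CLASS=ib:
underlying: riro-zi-pa-z
1. a, o -> 0 / V _: no change
2. f -> v, p -> b, t -> d / V _ V: fires at position(s) 7: rirozibaz
3. b -> p, g -> k, v -> f / _ #: no change
surface: rirozibaz

cell NUM=un, ASPECT=du, CLASS=so:
underlying: riro-zi-e-b
1. a, o -> 0 / V _: no change
2. f -> v, p -> b, t -> d / V _ V: no change
3. b -> p, g -> k, v -> f / _ #: fires at position(s) 8: riroziep
surface: riroziep

cell NUM=lu, ASPECT=pa, CLASS=so:
underlying: riro-mat-b
1. a, o -> 0 / V _: no change
2. f -> v, p -> b, t -> d / V _ V: no change
3. b -> p, g -> k, v -> f / _ #: fires at position(s) 8: riromatp
surface: riromatp


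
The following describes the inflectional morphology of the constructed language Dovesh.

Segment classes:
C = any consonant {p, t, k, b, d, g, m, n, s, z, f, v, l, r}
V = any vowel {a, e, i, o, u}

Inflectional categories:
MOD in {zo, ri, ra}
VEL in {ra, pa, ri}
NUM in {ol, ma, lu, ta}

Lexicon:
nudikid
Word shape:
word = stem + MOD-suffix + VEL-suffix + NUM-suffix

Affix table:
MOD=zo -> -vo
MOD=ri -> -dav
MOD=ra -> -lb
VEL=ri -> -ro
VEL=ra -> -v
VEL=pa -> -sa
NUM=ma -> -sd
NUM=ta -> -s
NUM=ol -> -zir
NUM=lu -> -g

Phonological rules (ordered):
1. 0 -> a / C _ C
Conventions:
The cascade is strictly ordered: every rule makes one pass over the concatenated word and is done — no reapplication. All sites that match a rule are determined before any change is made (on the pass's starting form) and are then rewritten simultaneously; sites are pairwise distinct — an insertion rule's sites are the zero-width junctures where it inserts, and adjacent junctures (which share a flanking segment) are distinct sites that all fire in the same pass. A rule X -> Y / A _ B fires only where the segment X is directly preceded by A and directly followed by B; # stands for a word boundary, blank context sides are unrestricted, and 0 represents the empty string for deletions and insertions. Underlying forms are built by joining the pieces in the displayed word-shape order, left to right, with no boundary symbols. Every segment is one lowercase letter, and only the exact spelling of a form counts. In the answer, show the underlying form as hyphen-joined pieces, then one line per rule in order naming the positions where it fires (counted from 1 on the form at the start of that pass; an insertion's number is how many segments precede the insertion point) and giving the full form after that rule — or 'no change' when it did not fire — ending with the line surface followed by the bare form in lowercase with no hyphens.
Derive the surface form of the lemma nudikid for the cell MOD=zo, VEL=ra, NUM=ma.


underlying: nudikid-vo-v-sd
1. 0 -> a / C _ C: inserts after position(s) 7, 10, 11: nudikidavovasad
surface: nudikidavovasad


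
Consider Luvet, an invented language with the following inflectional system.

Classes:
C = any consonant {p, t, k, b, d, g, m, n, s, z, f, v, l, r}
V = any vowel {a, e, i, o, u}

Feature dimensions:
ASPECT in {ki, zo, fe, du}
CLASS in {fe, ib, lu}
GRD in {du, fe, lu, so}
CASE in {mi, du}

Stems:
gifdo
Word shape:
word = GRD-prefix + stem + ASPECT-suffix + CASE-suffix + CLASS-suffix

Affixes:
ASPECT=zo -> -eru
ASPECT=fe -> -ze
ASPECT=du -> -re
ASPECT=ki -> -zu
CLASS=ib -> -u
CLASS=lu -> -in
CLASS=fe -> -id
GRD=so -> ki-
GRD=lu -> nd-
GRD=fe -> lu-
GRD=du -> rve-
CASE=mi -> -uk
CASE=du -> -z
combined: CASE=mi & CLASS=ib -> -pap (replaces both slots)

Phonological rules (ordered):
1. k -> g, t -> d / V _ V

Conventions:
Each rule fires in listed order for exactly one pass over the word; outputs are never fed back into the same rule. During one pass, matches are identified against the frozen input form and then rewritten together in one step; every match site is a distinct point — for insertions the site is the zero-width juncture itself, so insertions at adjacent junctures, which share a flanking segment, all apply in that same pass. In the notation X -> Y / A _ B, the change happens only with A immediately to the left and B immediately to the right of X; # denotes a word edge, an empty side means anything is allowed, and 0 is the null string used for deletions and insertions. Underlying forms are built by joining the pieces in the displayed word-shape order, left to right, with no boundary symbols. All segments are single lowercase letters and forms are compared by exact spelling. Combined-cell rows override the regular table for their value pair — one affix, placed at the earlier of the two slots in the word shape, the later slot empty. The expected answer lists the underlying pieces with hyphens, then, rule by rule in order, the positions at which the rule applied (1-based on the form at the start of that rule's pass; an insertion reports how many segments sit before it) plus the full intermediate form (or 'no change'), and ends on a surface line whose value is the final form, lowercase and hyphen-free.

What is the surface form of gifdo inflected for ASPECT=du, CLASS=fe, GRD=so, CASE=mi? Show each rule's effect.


underlying: ki-gifdo-re-uk-id
1. k -> g, t -> d / V _ V: fires at position(s) 11: kigifdoreugid
surface: kigifdoreugid


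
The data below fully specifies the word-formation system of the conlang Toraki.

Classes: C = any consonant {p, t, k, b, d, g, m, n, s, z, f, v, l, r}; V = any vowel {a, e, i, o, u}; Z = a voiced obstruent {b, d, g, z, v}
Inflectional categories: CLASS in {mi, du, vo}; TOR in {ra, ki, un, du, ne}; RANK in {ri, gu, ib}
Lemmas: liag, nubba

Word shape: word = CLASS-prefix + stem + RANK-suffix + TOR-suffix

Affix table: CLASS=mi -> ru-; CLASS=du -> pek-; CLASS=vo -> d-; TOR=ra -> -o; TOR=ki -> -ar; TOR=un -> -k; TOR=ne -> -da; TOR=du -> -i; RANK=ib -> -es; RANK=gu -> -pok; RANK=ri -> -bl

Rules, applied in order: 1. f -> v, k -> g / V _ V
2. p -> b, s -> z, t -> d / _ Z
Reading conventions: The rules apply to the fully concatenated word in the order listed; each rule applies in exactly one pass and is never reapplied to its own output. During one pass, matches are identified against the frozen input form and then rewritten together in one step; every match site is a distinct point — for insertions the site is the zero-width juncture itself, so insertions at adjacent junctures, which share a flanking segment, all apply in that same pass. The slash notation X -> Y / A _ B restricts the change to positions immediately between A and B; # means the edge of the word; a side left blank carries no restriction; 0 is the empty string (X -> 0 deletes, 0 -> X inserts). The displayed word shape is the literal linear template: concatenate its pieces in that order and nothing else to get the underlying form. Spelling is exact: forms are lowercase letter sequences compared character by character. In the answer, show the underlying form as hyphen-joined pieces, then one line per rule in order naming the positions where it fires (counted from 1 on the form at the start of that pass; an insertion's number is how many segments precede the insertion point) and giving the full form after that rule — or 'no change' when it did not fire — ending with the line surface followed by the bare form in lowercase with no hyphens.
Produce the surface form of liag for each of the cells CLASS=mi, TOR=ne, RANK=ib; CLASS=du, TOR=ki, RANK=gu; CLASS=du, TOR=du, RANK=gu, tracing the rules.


cell CLASS=mi, TOR=ne, RANK=ib:
underlying: ru-liag-es-da
1. f -> v, k -> g / V _ V: no change
2. p -> b, s -> z, t -> d / _ Z: fires at position(s) 8: ruliagezda
surface: ruliagezda

cell CLASS=du, TOR=ki, RANK=gu:
underlying: pek-liag-pok-ar
1. f -> v, k -> g / V _ V: fires at position(s) 10: pekliagpogar
2. p -> b, s -> z, t -> d / _ Z: no change
surface: pekliagpogar

cell CLASS=du, TOR=du, RANK=gu:
underlying: pek-liag-pok-i
1. f -> v, k -> g / V _ V: fires at position(s) 10: pekliagpogi
2. p -> b, s -> z, t -> d / _ Z: no change
surface: pekliagpogi


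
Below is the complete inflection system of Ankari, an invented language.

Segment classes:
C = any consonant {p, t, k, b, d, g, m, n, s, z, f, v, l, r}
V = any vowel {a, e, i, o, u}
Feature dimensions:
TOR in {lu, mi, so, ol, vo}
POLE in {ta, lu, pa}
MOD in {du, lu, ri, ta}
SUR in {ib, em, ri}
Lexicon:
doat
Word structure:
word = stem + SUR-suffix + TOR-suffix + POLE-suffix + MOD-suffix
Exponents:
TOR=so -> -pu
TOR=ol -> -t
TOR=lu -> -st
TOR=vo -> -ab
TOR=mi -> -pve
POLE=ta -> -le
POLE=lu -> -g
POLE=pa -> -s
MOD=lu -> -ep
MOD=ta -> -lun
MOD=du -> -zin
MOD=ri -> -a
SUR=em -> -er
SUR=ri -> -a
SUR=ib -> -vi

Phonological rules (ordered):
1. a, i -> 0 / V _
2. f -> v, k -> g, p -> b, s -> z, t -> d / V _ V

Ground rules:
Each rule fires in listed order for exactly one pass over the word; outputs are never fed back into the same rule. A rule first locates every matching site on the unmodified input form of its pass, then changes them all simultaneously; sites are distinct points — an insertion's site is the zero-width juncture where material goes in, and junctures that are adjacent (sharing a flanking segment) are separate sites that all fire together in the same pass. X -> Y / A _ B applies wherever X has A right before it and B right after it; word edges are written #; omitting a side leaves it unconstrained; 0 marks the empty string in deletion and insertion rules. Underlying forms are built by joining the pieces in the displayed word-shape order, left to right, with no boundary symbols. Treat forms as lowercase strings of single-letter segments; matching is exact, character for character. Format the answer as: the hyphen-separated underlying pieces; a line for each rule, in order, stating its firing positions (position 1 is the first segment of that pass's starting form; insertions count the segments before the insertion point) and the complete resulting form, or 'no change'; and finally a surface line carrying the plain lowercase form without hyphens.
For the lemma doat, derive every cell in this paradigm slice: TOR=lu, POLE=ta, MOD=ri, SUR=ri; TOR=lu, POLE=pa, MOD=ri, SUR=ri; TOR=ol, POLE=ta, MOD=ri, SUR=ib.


cell TOR=lu, POLE=ta, MOD=ri, SUR=ri:
underlying: doat-a-st-le-a
1. a, i -> 0 / V _: fires at position(s) 3, 10: dotastle
2. f -> v, k -> g, p -> b, s -> z, t -> d / V _ V: fires at position(s) 3: dodastle
surface: dodastle

cell TOR=lu, POLE=pa, MOD=ri, SUR=ri:
underlying: doat-a-st-s-a
1. a, i -> 0 / V _: fires at position(s) 3: dotastsa
2. f -> v, k -> g, p -> b, s -> z, t -> d / V _ V: fires at position(s) 3: dodastsa
surface: dodastsa

cell TOR=ol, POLE=ta, MOD=ri, SUR=ib:
underlying: doat-vi-t-le-a
1. a, i -> 0 / V _: fires at position(s) 3, 10: dotvitle
2. f -> v, k -> g, p -> b, s -> z, t -> d / V _ V: no change
surface: dotvitle


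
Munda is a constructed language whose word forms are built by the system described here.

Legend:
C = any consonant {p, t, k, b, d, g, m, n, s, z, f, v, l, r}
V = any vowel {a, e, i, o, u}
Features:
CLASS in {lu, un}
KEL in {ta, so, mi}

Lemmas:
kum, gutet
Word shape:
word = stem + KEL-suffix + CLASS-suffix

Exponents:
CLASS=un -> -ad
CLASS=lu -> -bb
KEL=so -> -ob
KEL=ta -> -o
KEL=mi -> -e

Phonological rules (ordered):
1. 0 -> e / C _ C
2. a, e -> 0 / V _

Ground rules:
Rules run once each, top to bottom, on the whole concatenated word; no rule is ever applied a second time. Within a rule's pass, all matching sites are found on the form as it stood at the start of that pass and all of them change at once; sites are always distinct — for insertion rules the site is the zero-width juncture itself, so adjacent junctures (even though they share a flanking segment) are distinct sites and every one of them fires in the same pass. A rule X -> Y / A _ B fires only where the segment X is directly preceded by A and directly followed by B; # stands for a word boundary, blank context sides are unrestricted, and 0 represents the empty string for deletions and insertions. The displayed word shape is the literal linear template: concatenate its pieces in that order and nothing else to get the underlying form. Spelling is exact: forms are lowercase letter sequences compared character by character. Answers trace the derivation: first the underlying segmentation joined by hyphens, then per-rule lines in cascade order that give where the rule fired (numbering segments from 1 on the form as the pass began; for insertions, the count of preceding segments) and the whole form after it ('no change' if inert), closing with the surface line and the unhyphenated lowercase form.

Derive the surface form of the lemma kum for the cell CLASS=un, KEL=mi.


underlying: kum-e-ad
1. 0 -> e / C _ C: no change
2. a, e -> 0 / V _: fires at position(s) 5: kumed
surface: kumed


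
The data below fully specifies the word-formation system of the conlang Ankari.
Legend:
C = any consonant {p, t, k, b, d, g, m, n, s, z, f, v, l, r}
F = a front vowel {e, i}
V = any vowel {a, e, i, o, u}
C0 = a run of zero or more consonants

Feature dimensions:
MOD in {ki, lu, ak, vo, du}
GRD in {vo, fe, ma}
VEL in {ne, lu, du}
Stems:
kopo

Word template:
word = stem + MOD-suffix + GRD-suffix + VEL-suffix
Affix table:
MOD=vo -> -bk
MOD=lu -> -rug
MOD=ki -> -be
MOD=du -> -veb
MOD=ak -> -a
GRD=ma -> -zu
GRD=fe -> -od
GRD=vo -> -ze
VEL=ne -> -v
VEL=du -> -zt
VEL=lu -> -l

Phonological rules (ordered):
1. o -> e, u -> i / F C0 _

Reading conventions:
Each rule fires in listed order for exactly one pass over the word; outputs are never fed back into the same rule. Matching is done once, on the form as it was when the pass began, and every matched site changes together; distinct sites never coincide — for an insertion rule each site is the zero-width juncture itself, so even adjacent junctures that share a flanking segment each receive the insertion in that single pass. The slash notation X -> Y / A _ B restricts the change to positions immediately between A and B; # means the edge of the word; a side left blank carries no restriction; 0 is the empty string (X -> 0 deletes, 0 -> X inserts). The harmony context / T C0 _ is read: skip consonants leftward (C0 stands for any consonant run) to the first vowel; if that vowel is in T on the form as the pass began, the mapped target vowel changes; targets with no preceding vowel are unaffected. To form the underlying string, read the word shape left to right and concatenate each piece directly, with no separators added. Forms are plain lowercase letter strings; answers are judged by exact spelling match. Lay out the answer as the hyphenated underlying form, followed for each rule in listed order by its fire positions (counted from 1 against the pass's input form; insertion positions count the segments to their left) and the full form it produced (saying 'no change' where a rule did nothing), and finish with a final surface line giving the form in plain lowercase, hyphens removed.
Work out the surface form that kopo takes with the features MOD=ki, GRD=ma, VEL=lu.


underlying: kopo-be-zu-l
1. o -> e, u -> i / F C0 _: fires at position(s) 8: kopobezil
surface: kopobezil


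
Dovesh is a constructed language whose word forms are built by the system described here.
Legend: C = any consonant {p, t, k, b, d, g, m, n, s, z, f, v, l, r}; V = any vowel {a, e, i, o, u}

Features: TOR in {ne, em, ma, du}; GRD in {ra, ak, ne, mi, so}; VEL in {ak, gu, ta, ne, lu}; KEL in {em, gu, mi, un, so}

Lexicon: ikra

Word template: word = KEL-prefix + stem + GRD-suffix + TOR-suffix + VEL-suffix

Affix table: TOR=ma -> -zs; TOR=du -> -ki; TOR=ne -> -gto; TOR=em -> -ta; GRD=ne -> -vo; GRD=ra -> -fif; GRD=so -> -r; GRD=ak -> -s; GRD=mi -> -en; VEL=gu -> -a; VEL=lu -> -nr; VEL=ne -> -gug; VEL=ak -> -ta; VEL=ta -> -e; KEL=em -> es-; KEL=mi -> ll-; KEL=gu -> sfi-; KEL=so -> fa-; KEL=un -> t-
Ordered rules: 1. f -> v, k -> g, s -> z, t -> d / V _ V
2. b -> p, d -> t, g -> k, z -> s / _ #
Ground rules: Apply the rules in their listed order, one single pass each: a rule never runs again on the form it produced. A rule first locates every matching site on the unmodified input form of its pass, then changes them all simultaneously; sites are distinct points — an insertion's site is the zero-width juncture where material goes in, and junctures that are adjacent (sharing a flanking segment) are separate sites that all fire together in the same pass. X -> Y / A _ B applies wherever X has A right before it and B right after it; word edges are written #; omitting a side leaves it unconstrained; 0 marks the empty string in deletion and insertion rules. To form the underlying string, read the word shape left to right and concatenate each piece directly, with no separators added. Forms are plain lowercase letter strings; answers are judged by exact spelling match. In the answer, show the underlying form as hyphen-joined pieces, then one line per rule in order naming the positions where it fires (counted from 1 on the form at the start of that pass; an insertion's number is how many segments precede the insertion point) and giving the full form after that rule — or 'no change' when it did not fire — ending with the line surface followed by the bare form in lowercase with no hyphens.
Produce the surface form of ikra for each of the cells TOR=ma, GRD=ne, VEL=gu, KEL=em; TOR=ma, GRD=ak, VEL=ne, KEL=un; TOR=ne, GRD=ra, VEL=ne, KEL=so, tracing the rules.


cell TOR=ma, GRD=ne, VEL=gu, KEL=em:
underlying: es-ikra-vo-zs-a
1. f -> v, k -> g, s -> z, t -> d / V _ V: fires at position(s) 2: ezikravozsa
2. b -> p, d -> t, g -> k, z -> s / _ #: no change
surface: ezikravozsa

cell TOR=ma, GRD=ak, VEL=ne, KEL=un:
underlying: t-ikra-s-zs-gug
1. f -> v, k -> g, s -> z, t -> d / V _ V: no change
2. b -> p, d -> t, g -> k, z -> s / _ #: fires at position(s) 11: tikraszsguk
surface: tikraszsguk

cell TOR=ne, GRD=ra, VEL=ne, KEL=so:
underlying: fa-ikra-fif-gto-gug
1. f -> v, k -> g, s -> z, t -> d / V _ V: fires at position(s) 7: faikravifgtogug
2. b -> p, d -> t, g -> k, z -> s / _ #: fires at position(s) 15: faikravifgtoguk
surface: faikravifgtoguk


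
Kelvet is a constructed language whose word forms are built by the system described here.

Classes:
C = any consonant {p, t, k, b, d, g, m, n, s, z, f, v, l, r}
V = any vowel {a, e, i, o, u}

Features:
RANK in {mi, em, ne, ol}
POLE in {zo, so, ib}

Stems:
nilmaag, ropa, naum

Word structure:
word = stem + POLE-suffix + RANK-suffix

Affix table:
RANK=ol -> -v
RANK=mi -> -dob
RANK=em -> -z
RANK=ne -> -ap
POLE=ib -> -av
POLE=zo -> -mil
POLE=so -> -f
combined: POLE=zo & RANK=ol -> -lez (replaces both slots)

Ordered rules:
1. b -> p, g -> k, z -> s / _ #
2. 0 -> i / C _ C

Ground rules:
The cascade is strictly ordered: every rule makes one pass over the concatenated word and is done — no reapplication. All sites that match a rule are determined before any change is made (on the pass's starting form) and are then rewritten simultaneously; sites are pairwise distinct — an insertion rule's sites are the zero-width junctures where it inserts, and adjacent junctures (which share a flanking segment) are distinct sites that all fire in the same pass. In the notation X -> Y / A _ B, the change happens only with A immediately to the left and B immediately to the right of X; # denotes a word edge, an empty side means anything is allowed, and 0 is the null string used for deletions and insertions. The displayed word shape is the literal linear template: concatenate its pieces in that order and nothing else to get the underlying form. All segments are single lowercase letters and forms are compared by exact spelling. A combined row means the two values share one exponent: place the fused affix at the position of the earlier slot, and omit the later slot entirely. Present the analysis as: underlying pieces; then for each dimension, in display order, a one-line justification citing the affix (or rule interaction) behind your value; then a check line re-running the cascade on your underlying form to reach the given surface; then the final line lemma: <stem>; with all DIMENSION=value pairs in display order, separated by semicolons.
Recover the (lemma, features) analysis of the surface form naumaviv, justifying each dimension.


underlying: naum-av-v
RANK=ol - signalled by the affix -v
POLE=ib - signalled by the affix -av
check: naumavv -> naumavv -> naumaviv
lemma: naum; RANK=ol; POLE=ib


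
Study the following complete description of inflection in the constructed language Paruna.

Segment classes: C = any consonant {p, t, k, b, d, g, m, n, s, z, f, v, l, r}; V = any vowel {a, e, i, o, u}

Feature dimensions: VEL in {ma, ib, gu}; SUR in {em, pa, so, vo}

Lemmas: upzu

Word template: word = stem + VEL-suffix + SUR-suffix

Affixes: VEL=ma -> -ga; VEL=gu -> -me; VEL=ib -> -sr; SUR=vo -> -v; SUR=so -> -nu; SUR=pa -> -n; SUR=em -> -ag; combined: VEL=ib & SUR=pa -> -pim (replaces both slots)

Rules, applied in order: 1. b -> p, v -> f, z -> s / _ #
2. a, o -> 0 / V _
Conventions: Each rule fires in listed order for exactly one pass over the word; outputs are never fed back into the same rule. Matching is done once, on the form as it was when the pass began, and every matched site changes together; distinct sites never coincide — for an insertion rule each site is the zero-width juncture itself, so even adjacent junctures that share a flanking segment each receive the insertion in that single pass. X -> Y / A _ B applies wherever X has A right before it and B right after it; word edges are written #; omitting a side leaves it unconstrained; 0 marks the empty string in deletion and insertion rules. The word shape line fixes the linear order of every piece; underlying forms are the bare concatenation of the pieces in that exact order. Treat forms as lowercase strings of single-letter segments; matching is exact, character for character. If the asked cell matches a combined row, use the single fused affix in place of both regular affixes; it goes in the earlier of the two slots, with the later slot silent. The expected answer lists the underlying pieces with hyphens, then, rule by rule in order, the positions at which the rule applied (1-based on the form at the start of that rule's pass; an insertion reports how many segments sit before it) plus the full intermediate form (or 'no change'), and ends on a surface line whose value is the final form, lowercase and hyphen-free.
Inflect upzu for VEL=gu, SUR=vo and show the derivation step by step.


underlying: upzu-me-v
1. b -> p, v -> f, z -> s / _ #: fires at position(s) 7: upzumef
2. a, o -> 0 / V _: no change
surface: upzumef
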